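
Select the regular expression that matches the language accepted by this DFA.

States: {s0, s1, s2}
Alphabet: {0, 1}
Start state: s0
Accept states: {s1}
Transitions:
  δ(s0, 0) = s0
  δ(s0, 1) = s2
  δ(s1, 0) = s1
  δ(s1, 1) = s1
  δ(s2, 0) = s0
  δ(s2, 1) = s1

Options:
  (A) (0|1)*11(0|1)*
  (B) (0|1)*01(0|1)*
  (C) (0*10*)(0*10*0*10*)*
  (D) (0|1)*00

Check each option against the DFA on short strings; one disagreement eliminates an option:
  (A) (0|1)*11(0|1)*: agrees with the DFA on every string of length ≤ 6
  (B) (0|1)*01(0|1)*: on '01' the DFA goes s0 → s0 → s2 and rejects (s2 ∉ Accept), but the regex matches it → eliminate
  (C) (0*10*)(0*10*0*10*)*: on '1' the DFA goes s0 → s2 and rejects (s2 ∉ Accept), but the regex matches it → eliminate
  (D) (0|1)*00: on '00' the DFA goes s0 → s0 → s0 and rejects (s0 ∉ Accept), but the regex matches it → eliminate
Only (A) is consistent with the DFA.
(A) (0|1)*11(0|1)*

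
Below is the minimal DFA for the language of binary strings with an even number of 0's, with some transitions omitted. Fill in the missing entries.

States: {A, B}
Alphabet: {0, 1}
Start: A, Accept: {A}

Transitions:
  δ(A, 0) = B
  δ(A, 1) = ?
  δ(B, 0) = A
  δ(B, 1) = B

From the language and accept set, identify what each state tracks — A: even number of 0's so far; B: odd number of 0's so far.
Each missing δ(q, a) is the state matching the new tracked value after reading a.
δ(A, 1) = A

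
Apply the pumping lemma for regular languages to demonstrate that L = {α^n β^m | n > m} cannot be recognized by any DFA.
Assume L is regular with pumping length p. Idea: pumping down the α-block drops the α-count to at most the β-count.
Choose s = α^(p+1) β^p ∈ L (|s| = 2p+1 ≥ p). By the pumping lemma, s = xyz with |xy| ≤ p, |y| > 0, so y = α^k with k ≥ 1. Take i = 0: xz = α^(p+1−k) β^p. Since k ≥ 1, p+1−k ≤ p, so the number of α's is no longer strictly greater than the number of β's, hence xz ∉ L.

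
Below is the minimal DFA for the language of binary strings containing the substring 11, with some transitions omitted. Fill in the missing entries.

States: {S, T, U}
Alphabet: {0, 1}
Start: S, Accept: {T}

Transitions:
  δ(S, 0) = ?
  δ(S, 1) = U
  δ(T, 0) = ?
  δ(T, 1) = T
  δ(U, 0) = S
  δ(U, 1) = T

From the language and accept set, identify what each state tracks — S: no progress toward 11; T: substring 11 seen; U: one trailing 1.
Each missing δ(q, a) is the state matching the new tracked value after reading a.
δ(S, 0) = S; δ(T, 0) = T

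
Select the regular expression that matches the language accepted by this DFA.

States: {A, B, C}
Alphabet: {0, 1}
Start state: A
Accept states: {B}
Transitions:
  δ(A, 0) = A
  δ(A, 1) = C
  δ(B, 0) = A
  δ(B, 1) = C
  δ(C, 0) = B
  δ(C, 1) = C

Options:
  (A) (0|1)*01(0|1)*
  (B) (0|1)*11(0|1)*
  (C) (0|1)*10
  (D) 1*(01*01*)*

Check each option against the DFA on short strings; one disagreement eliminates an option:
  (A) (0|1)*01(0|1)*: on '01' the DFA goes A → A → C and rejects (C ∉ Accept), but the regex matches it → eliminate
  (B) (0|1)*11(0|1)*: on '10' the DFA goes A → C → B and accepts (B ∈ Accept), but the regex does not match it → eliminate
  (C) (0|1)*10: agrees with the DFA on every string of length ≤ 6
  (D) 1*(01*01*)*: on ε the DFA stays in A and rejects (A ∉ Accept), but the regex matches it → eliminate
Only (C) is consistent with the DFA.
(C) (0|1)*10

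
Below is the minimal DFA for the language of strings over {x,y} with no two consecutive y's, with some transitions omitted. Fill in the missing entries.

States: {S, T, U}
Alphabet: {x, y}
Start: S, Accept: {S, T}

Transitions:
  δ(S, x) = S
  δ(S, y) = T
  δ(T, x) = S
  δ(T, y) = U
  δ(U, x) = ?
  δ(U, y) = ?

From the language and accept set, identify what each state tracks — S: last symbol not y (ok); T: last symbol y (ok); U: saw yy (dead).
Each missing δ(q, a) is the state matching the new tracked value after reading a.
δ(U, x) = U; δ(U, y) = U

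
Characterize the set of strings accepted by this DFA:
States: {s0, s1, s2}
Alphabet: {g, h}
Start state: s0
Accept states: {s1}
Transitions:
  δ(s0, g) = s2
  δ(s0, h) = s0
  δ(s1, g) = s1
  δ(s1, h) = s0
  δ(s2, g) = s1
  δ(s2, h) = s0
Testing a few strings:
  'g' → reject
  'gh' → reject
  'h' → reject
  'hghg' → reject
State roles: s0=last symbol not g; s1=two trailing g's; s2=one trailing g
All strings over {g,h} ending with gg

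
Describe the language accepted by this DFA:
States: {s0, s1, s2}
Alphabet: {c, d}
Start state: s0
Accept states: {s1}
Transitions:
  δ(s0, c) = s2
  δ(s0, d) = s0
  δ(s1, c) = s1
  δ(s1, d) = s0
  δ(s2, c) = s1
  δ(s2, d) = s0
Testing a few strings:
  'd' → reject
  'dddd' → reject
  'dcc' → accept
  'c' → reject
State roles: s0=last symbol not c; s1=two trailing c's; s2=one trailing c
All strings over {c,d} ending with cc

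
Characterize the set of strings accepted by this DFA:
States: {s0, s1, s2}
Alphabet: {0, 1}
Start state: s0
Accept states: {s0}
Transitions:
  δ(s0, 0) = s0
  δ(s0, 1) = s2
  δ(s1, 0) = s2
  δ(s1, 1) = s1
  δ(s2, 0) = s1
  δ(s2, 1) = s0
Testing a few strings:
  '11' → accept
  '01' → reject
  '0' → accept
  '10' → reject
State roles: s0=value ≡ 0 (mod 3); s1=value ≡ 2 (mod 3); s2=value ≡ 1 (mod 3)
All binary strings representing a multiple of 3 (read in base 2; leading zeros allowed and ε counts as 0)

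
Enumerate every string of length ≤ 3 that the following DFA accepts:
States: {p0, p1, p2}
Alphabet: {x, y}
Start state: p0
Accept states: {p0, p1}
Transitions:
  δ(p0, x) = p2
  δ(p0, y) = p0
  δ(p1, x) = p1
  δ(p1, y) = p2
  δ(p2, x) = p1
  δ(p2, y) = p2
ε, y, xx, yy, xxx, xyx, yxx, yyy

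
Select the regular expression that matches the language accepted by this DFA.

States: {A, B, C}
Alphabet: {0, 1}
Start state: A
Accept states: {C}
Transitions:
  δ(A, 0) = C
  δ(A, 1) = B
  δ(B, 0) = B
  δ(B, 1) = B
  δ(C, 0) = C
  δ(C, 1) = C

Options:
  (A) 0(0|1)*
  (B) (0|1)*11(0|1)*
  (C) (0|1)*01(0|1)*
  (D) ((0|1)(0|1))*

Check each option against the DFA on short strings; one disagreement eliminates an option:
  (A) 0(0|1)*: agrees with the DFA on every string of length ≤ 6
  (B) (0|1)*11(0|1)*: on '0' the DFA goes A → C and accepts (C ∈ Accept), but the regex does not match it → eliminate
  (C) (0|1)*01(0|1)*: on '0' the DFA goes A → C and accepts (C ∈ Accept), but the regex does not match it → eliminate
  (D) ((0|1)(0|1))*: on ε the DFA stays in A and rejects (A ∉ Accept), but the regex matches it → eliminate
Only (A) is consistent with the DFA.
(A) 0(0|1)*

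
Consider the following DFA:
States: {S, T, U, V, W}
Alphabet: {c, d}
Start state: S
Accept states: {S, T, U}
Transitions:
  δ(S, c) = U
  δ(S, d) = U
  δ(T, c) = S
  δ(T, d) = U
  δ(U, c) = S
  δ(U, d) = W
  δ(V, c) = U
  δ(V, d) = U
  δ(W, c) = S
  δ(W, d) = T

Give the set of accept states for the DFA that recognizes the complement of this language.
Complement accept states = All states \ Original accept states
= {S, T, U, V, W} \ {S, T, U}
{V, W}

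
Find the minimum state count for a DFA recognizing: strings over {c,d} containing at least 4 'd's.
By Myhill–Nerode, count the distinguishable equivalence classes: 5 classes — having seen 0, 1, …, 3, or ≥4 copies of 'd'; any two classes i < j (j ≤ 4) are distinguished by the string d^(4−j), which takes class j to 4 copies (accepted) but leaves class i below 4 (rejected).
5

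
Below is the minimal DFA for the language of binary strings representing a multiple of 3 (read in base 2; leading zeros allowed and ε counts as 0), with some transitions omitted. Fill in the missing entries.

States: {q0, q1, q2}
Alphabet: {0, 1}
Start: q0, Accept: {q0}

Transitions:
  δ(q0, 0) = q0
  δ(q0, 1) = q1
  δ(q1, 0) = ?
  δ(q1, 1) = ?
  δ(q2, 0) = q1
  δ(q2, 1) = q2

From the language and accept set, identify what each state tracks — q0: value ≡ 0 (mod 3); q1: value ≡ 1 (mod 3); q2: value ≡ 2 (mod 3).
Each missing δ(q, a) is the state matching the new tracked value after reading a.
δ(q1, 0) = q2; δ(q1, 1) = q0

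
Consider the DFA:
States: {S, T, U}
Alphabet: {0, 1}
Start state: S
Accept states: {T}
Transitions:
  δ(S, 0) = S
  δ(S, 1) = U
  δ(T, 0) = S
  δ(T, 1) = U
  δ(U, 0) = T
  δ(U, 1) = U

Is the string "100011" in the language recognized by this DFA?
Processing string "100011":
  S --1--> U
  U --0--> T
  T --0--> S
  S --0--> S
  S --1--> U
  U --1--> U
Final state: U
Accept states: {T}
No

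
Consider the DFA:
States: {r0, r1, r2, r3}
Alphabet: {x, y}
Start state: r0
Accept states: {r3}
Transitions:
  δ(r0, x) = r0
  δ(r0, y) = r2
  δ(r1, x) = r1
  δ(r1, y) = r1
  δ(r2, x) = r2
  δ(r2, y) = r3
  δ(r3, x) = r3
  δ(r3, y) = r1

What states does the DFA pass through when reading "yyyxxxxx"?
read 'y': r0 → r2
  read 'y': r2 → r3
  read 'y': r3 → r1
  read 'x': r1 → r1
  read 'x': r1 → r1
  read 'x': r1 → r1
  read 'x': r1 → r1
  read 'x': r1 → r1
r0 -> r2 -> r3 -> r1 -> r1 -> r1 -> r1 -> r1 -> r1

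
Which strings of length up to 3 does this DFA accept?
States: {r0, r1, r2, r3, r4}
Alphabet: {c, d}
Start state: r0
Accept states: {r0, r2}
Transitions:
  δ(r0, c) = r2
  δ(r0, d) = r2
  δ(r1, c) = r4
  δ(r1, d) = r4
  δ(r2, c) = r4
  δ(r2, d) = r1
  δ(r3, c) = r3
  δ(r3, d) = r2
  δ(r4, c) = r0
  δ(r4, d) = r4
ε, c, d, ccc, dcc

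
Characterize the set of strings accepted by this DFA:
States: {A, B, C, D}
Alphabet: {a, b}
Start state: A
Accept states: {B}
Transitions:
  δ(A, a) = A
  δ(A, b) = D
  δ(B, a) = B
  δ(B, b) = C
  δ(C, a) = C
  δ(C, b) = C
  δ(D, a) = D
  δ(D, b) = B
Testing a few strings:
  'ba' → reject
  'ab' → reject
  'aaab' → reject
  'a' → reject
State roles: A=zero b's; B=two b's; C=≥ three b's (dead); D=one b
All strings over {a,b} containing exactly two b's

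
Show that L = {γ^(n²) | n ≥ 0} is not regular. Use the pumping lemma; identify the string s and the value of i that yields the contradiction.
Assume L is regular with pumping length p. Idea: pumping adds a fixed amount, but gaps between consecutive squares grow.
Choose s = γ^(p²) (length p² ≥ p). By the pumping lemma, s = xyz with |xy| ≤ p, |y| > 0, so |y| = k with 1 ≤ k ≤ p. Then |xy²z| = p²+k. Since p² < p²+k ≤ p²+p < (p+1)², the length p²+k lies strictly between consecutive squares, so it is not a perfect square and xy²z ∉ L.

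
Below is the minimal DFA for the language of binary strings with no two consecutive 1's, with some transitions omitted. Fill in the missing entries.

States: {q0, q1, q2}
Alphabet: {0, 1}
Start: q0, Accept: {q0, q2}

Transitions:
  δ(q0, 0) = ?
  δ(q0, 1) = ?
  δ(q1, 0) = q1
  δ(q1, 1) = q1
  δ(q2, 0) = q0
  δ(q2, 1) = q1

From the language and accept set, identify what each state tracks — q0: last symbol not 1 (ok); q1: saw 11 (dead); q2: last symbol 1 (ok).
Each missing δ(q, a) is the state matching the new tracked value after reading a.
δ(q0, 0) = q0; δ(q0, 1) = q2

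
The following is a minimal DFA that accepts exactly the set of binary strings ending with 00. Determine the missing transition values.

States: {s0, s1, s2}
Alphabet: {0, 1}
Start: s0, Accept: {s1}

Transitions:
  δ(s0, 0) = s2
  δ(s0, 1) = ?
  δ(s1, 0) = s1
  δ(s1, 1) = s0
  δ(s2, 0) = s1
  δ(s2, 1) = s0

From the language and accept set, identify what each state tracks — s0: last symbol not 0; s1: two trailing 0's; s2: one trailing 0.
Each missing δ(q, a) is the state matching the new tracked value after reading a.
δ(s0, 1) = s0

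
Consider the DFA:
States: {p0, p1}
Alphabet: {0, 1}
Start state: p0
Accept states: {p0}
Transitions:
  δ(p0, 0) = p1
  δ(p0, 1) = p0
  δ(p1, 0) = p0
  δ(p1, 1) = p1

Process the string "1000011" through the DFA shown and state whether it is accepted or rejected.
Processing string "1000011":
  p0 --1--> p0
  p0 --0--> p1
  p1 --0--> p0
  p0 --0--> p1
  p1 --0--> p0
  p0 --1--> p0
  p0 --1--> p0
Final state: p0
Accept states: {p0}
Yes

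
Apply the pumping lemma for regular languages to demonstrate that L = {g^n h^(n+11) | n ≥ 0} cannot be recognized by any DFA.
Assume L is regular with pumping length p. Idea: pumping the g-block breaks the fixed offset of 11.
Choose s = g^p h^(p+11) ∈ L. By the pumping lemma, s = xyz with |xy| ≤ p, |y| > 0, so y = g^k with k ≥ 1. Then xy²z = g^(p+k) h^(p+11). For this to be in L we would need p+11 = (p+k)+11, i.e. k = 0, contradicting k ≥ 1. So xy²z ∉ L.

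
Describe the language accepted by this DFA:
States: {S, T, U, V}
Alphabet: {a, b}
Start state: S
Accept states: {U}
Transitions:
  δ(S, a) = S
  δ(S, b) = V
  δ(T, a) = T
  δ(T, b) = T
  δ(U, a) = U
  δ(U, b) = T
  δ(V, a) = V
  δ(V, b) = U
Testing a few strings:
  'ba' → reject
  'b' → reject
  'bb' → accept
  'babb' → reject
State roles: S=zero b's; T=≥ three b's (dead); U=two b's; V=one b
All strings over {a,b} containing exactly two b's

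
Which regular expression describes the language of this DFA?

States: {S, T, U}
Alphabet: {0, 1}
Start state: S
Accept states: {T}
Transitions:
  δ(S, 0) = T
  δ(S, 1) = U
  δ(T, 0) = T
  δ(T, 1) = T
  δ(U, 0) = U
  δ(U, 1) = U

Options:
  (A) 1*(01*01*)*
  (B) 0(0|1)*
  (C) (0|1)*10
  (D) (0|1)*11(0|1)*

Check each option against the DFA on short strings; one disagreement eliminates an option:
  (A) 1*(01*01*)*: on ε the DFA stays in S and rejects (S ∉ Accept), but the regex matches it → eliminate
  (B) 0(0|1)*: agrees with the DFA on every string of length ≤ 6
  (C) (0|1)*10: on '0' the DFA goes S → T and accepts (T ∈ Accept), but the regex does not match it → eliminate
  (D) (0|1)*11(0|1)*: on '0' the DFA goes S → T and accepts (T ∈ Accept), but the regex does not match it → eliminate
Only (B) is consistent with the DFA.
(B) 0(0|1)*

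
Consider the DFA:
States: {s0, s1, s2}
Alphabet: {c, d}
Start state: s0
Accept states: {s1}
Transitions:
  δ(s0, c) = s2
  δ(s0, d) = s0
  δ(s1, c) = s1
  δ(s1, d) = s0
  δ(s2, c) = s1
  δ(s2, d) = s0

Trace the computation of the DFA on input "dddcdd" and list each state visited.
read 'd': s0 → s0
  read 'd': s0 → s0
  read 'd': s0 → s0
  read 'c': s0 → s2
  read 'd': s2 → s0
  read 'd': s0 → s0
s0 -> s0 -> s0 -> s0 -> s2 -> s0 -> s0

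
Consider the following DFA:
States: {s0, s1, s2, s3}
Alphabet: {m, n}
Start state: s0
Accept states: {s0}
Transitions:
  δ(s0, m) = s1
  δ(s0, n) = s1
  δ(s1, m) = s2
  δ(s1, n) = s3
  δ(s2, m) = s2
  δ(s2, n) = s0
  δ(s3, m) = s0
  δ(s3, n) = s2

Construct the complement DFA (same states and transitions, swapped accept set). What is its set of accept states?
Complement accept states = All states \ Original accept states
= {s0, s1, s2, s3} \ {s0}
{s1, s2, s3}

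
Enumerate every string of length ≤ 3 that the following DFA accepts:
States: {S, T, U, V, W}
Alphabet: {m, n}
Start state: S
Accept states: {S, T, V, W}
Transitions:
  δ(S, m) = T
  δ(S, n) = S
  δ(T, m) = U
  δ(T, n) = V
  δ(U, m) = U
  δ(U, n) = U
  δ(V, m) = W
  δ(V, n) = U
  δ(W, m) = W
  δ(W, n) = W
ε, m, n, mn, nm, nn, mnm, nmn, nnm, nnn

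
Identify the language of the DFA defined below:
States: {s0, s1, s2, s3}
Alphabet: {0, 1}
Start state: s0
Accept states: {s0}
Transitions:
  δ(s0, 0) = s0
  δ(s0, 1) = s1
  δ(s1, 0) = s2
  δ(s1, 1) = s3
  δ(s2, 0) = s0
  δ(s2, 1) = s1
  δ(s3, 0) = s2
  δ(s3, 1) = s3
Testing a few strings:
  '0101' → reject
  '11' → reject
  '101' → reject
  '10' → reject
State roles: s0=value ≡ 0 (mod 4); s1=value ≡ 1 (mod 4); s2=value ≡ 2 (mod 4); s3=value ≡ 3 (mod 4)
All binary strings representing a multiple of 4 (read in base 2; leading zeros allowed and ε counts as 0)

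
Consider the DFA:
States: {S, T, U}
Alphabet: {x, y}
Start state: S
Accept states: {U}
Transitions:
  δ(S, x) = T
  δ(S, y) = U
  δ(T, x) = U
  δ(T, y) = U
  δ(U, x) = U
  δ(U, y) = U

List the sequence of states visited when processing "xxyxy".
read 'x': S → T
  read 'x': T → U
  read 'y': U → U
  read 'x': U → U
  read 'y': U → U
S -> T -> U -> U -> U -> U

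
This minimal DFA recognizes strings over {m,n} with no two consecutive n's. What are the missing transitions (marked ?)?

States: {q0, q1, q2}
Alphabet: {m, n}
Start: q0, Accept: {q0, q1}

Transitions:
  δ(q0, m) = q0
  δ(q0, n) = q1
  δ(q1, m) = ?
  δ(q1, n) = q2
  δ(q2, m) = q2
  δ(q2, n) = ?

From the language and accept set, identify what each state tracks — q0: last symbol not n (ok); q1: last symbol n (ok); q2: saw nn (dead).
Each missing δ(q, a) is the state matching the new tracked value after reading a.
δ(q1, m) = q0; δ(q2, n) = q2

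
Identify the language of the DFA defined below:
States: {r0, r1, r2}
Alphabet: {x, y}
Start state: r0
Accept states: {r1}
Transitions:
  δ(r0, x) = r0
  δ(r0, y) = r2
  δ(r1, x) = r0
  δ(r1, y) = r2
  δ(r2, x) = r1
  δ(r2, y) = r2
Testing a few strings:
  'xxx' → reject
  'x' → reject
  'yyxx' → reject
  'xy' → reject
State roles: r0=no suffix match; r1=suffix is yx; r2=one trailing y
All strings over {x,y} ending with yx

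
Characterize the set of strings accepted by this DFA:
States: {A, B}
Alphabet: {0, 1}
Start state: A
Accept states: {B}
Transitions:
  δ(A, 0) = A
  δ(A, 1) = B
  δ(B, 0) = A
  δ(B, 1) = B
Testing a few strings:
  '101' → accept
  '011' → accept
  '0' → reject
  '10' → reject
State roles: A=last symbol not 1; B=last symbol is 1
All binary strings ending with 1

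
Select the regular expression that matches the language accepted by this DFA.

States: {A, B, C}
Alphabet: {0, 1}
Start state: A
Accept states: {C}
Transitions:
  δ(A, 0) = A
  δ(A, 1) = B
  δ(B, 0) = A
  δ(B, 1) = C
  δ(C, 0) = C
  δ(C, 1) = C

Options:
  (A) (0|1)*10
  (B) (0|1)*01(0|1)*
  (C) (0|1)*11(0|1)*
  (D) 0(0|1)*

Check each option against the DFA on short strings; one disagreement eliminates an option:
  (A) (0|1)*10: on '10' the DFA goes A → B → A and rejects (A ∉ Accept), but the regex matches it → eliminate
  (B) (0|1)*01(0|1)*: on '01' the DFA goes A → A → B and rejects (B ∉ Accept), but the regex matches it → eliminate
  (C) (0|1)*11(0|1)*: agrees with the DFA on every string of length ≤ 6
  (D) 0(0|1)*: on '0' the DFA goes A → A and rejects (A ∉ Accept), but the regex matches it → eliminate
Only (C) is consistent with the DFA.
(C) (0|1)*11(0|1)*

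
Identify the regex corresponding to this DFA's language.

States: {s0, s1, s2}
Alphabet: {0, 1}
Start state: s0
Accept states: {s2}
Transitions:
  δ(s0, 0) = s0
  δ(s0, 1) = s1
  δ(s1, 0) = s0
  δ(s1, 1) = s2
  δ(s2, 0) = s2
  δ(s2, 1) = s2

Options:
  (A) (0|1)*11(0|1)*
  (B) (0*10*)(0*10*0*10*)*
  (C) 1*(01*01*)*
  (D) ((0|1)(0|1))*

Check each option against the DFA on short strings; one disagreement eliminates an option:
  (A) (0|1)*11(0|1)*: agrees with the DFA on every string of length ≤ 6
  (B) (0*10*)(0*10*0*10*)*: on '1' the DFA goes s0 → s1 and rejects (s1 ∉ Accept), but the regex matches it → eliminate
  (C) 1*(01*01*)*: on ε the DFA stays in s0 and rejects (s0 ∉ Accept), but the regex matches it → eliminate
  (D) ((0|1)(0|1))*: on ε the DFA stays in s0 and rejects (s0 ∉ Accept), but the regex matches it → eliminate
Only (A) is consistent with the DFA.
(A) (0|1)*11(0|1)*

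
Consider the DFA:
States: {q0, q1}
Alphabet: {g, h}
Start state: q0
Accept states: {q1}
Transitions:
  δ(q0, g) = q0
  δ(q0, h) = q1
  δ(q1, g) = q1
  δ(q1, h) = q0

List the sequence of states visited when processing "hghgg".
read 'h': q0 → q1
  read 'g': q1 → q1
  read 'h': q1 → q0
  read 'g': q0 → q0
  read 'g': q0 → q0
q0 -> q1 -> q1 -> q0 -> q0 -> q0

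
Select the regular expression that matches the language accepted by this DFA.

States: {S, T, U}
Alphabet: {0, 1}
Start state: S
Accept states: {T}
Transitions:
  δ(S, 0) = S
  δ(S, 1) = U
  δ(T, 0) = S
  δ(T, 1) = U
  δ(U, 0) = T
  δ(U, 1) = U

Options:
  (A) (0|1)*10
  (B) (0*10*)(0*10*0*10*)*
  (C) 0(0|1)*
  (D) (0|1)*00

Check each option against the DFA on short strings; one disagreement eliminates an option:
  (A) (0|1)*10: agrees with the DFA on every string of length ≤ 6
  (B) (0*10*)(0*10*0*10*)*: on '1' the DFA goes S → U and rejects (U ∉ Accept), but the regex matches it → eliminate
  (C) 0(0|1)*: on '0' the DFA goes S → S and rejects (S ∉ Accept), but the regex matches it → eliminate
  (D) (0|1)*00: on '00' the DFA goes S → S → S and rejects (S ∉ Accept), but the regex matches it → eliminate
Only (A) is consistent with the DFA.
(A) (0|1)*10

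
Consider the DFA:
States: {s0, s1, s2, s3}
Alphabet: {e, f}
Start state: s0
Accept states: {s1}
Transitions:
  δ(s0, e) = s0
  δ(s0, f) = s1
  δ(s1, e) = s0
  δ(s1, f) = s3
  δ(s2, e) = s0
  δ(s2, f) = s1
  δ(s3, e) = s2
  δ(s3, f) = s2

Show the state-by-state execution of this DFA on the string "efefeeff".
read 'e': s0 → s0
  read 'f': s0 → s1
  read 'e': s1 → s0
  read 'f': s0 → s1
  read 'e': s1 → s0
  read 'e': s0 → s0
  read 'f': s0 → s1
  read 'f': s1 → s3
s0 -> s0 -> s1 -> s0 -> s1 -> s0 -> s0 -> s1 -> s3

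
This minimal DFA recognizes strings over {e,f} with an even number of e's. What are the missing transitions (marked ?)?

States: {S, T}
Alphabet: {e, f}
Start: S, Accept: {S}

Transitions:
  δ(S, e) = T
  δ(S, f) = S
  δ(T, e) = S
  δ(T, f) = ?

From the language and accept set, identify what each state tracks — S: even number of e's so far; T: odd number of e's so far.
Each missing δ(q, a) is the state matching the new tracked value after reading a.
δ(T, f) = T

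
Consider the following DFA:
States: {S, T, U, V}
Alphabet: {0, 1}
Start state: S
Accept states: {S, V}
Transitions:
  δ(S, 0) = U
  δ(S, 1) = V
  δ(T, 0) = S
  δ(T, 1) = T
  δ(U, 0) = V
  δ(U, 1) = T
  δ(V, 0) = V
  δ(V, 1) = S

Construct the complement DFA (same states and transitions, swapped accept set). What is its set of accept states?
Complement accept states = All states \ Original accept states
= {S, T, U, V} \ {S, V}
{T, U}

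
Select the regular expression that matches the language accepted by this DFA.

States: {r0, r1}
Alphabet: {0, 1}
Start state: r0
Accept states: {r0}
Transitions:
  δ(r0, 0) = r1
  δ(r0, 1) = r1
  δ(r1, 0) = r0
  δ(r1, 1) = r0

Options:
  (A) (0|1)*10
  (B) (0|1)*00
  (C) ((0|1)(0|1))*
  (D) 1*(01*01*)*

Check each option against the DFA on short strings; one disagreement eliminates an option:
  (A) (0|1)*10: on ε the DFA stays in r0 and accepts (r0 ∈ Accept), but the regex does not match it → eliminate
  (B) (0|1)*00: on ε the DFA stays in r0 and accepts (r0 ∈ Accept), but the regex does not match it → eliminate
  (C) ((0|1)(0|1))*: agrees with the DFA on every string of length ≤ 6
  (D) 1*(01*01*)*: on '1' the DFA goes r0 → r1 and rejects (r1 ∉ Accept), but the regex matches it → eliminate
Only (C) is consistent with the DFA.
(C) ((0|1)(0|1))*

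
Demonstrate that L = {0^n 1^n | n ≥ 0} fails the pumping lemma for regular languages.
Assume L is regular with pumping length p. Idea: pumping the 0-block changes the count balance.
Choose s = 0^p 1^p (length 2p ≥ p). By the pumping lemma, s = xyz with |xy| ≤ p, |y| > 0. So y = 0^k for some k > 0 (since xy is entirely within the 0's). Pumping gives xy²z = 0^(p+k) 1^p, which is not in L since p+k ≠ p.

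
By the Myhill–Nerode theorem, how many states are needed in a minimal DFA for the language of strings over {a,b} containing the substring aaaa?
By Myhill–Nerode, count the distinguishable equivalence classes: 5 classes — one per longest suffix of the input that is a prefix of 'aaaa' (lengths 0 through 3), plus an absorbing 'already seen aaaa' class.
5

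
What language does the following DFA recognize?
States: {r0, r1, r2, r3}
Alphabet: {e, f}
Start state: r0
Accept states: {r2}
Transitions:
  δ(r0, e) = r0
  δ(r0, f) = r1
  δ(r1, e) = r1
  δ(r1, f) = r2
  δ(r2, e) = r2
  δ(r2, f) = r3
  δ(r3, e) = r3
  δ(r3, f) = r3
Testing a few strings:
  'fee' → reject
  'ffee' → accept
  'fffe' → reject
  'e' → reject
State roles: r0=zero f's; r1=one f; r2=two f's; r3=≥ three f's (dead)
All strings over {e,f} containing exactly two f's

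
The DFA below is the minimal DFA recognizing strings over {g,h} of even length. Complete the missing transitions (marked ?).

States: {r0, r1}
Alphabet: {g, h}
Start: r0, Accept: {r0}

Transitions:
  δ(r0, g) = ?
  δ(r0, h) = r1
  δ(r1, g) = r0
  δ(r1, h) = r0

From the language and accept set, identify what each state tracks — r0: even length so far; r1: odd length so far.
Each missing δ(q, a) is the state matching the new tracked value after reading a.
δ(r0, g) = r1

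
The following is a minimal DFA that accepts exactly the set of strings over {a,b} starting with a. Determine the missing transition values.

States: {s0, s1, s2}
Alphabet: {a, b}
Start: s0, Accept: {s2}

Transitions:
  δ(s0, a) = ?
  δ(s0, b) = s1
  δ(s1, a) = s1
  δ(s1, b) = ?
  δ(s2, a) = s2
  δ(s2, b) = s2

From the language and accept set, identify what each state tracks — s0: no input read; s1: started with b (dead); s2: started with a.
Each missing δ(q, a) is the state matching the new tracked value after reading a.
δ(s0, a) = s2; δ(s1, b) = s1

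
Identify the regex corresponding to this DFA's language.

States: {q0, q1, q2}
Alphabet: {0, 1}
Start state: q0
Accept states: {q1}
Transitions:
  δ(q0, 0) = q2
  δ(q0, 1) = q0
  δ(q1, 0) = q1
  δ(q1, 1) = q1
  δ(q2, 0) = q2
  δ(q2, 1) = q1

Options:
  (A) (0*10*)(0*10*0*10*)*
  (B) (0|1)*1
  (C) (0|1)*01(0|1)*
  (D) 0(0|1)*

Check each option against the DFA on short strings; one disagreement eliminates an option:
  (A) (0*10*)(0*10*0*10*)*: on '1' the DFA goes q0 → q0 and rejects (q0 ∉ Accept), but the regex matches it → eliminate
  (B) (0|1)*1: on '1' the DFA goes q0 → q0 and rejects (q0 ∉ Accept), but the regex matches it → eliminate
  (C) (0|1)*01(0|1)*: agrees with the DFA on every string of length ≤ 6
  (D) 0(0|1)*: on '0' the DFA goes q0 → q2 and rejects (q2 ∉ Accept), but the regex matches it → eliminate
Only (C) is consistent with the DFA.
(C) (0|1)*01(0|1)*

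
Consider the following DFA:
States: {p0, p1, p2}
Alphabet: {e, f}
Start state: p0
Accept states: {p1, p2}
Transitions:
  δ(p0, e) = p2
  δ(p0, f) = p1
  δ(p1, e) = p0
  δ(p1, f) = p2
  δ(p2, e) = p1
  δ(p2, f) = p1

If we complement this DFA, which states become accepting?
Complement accept states = All states \ Original accept states
= {p0, p1, p2} \ {p1, p2}
{p0}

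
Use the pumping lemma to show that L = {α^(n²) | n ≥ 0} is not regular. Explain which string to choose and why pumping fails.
Assume L is regular with pumping length p. Idea: pumping adds a fixed amount, but gaps between consecutive squares grow.
Choose s = α^(p²) (length p² ≥ p). By the pumping lemma, s = xyz with |xy| ≤ p, |y| > 0, so |y| = k with 1 ≤ k ≤ p. Then |xy²z| = p²+k. Since p² < p²+k ≤ p²+p < (p+1)², the length p²+k lies strictly between consecutive squares, so it is not a perfect square and xy²z ∉ L.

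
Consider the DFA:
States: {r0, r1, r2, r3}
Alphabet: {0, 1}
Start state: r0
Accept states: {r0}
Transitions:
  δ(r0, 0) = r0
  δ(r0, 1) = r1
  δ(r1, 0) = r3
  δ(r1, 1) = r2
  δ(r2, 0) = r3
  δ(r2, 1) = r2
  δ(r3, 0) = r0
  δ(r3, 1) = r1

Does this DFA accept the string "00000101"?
Processing string "00000101":
  r0 --0--> r0
  r0 --0--> r0
  r0 --0--> r0
  r0 --0--> r0
  r0 --0--> r0
  r0 --1--> r1
  r1 --0--> r3
  r3 --1--> r1
Final state: r1
Accept states: {r0}
No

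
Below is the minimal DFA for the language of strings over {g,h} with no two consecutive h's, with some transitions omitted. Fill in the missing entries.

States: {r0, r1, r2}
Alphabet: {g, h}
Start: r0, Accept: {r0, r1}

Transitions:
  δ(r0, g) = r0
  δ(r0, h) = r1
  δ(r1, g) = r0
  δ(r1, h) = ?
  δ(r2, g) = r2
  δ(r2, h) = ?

From the language and accept set, identify what each state tracks — r0: last symbol not h (ok); r1: last symbol h (ok); r2: saw hh (dead).
Each missing δ(q, a) is the state matching the new tracked value after reading a.
δ(r1, h) = r2; δ(r2, h) = r2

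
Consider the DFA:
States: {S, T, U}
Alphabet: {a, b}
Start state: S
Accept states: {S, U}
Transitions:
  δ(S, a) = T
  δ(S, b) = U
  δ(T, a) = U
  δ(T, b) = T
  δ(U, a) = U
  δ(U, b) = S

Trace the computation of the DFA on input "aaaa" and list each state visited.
read 'a': S → T
  read 'a': T → U
  read 'a': U → U
  read 'a': U → U
S -> T -> U -> U -> U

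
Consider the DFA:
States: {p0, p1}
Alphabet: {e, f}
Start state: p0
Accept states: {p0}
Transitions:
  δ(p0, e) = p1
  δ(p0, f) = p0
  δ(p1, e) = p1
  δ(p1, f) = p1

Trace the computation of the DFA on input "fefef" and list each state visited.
read 'f': p0 → p0
  read 'e': p0 → p1
  read 'f': p1 → p1
  read 'e': p1 → p1
  read 'f': p1 → p1
p0 -> p0 -> p1 -> p1 -> p1 -> p1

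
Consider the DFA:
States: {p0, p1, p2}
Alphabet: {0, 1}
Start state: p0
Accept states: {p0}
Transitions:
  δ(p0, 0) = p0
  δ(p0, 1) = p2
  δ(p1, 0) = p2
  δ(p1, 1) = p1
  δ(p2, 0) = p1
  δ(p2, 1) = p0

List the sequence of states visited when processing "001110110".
read '0': p0 → p0
  read '0': p0 → p0
  read '1': p0 → p2
  read '1': p2 → p0
  read '1': p0 → p2
  read '0': p2 → p1
  read '1': p1 → p1
  read '1': p1 → p1
  read '0': p1 → p2
p0 -> p0 -> p0 -> p2 -> p0 -> p2 -> p1 -> p1 -> p1 -> p2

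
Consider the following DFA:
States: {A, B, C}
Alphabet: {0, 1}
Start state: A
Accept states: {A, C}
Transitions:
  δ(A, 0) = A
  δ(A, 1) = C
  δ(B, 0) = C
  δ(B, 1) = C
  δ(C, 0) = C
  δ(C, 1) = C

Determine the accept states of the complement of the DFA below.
Complement accept states = All states \ Original accept states
= {A, B, C} \ {A, C}
{B}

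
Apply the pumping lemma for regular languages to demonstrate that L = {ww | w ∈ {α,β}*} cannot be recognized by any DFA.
Assume L is regular with pumping length p. Idea: pumping the leading α-block breaks the equality of the two halves.
Choose s = α^p β α^p β ∈ L (with w = α^p β). |s| = 2p+2 ≥ p. By the pumping lemma, s = xyz with |xy| ≤ p, |y| > 0, so y = α^k with k ≥ 1, in the first α-block. Then xy²z = α^(p+k) β α^p β, of length 2p+2+k. If k is odd this length is odd, so it cannot be of the form ww. If k is even, each half has length p+1+k/2 ≤ p+k, so the first half lies entirely inside the leading α-block and contains no β, while the second half ends in β; the halves differ. Either way xy²z ∉ L.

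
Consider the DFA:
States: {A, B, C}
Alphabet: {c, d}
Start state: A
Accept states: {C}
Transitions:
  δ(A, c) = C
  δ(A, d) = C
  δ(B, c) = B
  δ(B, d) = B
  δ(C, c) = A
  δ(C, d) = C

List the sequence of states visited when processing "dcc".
read 'd': A → C
  read 'c': C → A
  read 'c': A → C
A -> C -> A -> C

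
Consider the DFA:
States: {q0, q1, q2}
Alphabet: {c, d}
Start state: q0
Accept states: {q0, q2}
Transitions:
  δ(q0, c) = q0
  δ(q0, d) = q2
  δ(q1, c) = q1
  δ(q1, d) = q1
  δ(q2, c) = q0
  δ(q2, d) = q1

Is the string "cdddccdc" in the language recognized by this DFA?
Processing string "cdddccdc":
  q0 --c--> q0
  q0 --d--> q2
  q2 --d--> q1
  q1 --d--> q1
  q1 --c--> q1
  q1 --c--> q1
  q1 --d--> q1
  q1 --c--> q1
Final state: q1
Accept states: {q0, q2}
No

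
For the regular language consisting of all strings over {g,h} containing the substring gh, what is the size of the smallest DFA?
By Myhill–Nerode, count the distinguishable equivalence classes: 3 classes — one per longest suffix of the input that is a prefix of 'gh' (lengths 0 through 1), plus an absorbing 'already seen gh' class.
3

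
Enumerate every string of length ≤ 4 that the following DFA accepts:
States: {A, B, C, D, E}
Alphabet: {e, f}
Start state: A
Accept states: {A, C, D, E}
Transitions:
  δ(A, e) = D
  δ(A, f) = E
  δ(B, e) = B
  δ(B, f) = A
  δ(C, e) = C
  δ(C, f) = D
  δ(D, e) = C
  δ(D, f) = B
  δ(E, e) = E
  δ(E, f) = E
ε, e, f, ee, fe, ff, eee, eef, eff, fee, fef, ffe, fff, eeee, eeef, eefe, efef, effe, efff, feee, feef, fefe, feff, ffee, ffef, fffe, ffff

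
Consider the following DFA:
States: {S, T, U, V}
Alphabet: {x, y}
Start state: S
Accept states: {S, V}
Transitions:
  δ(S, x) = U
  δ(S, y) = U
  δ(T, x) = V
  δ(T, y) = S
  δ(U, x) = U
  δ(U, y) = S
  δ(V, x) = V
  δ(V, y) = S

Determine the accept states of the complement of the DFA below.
Complement accept states = All states \ Original accept states
= {S, T, U, V} \ {S, V}
{T, U}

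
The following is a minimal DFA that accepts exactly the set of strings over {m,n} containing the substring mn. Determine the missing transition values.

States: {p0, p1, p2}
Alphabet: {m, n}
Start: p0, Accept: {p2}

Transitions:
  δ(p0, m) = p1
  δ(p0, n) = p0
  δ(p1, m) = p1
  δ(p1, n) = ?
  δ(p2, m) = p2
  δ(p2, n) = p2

From the language and accept set, identify what each state tracks — p0: no m seen yet; p1: seen a m, waiting for n; p2: substring mn seen.
Each missing δ(q, a) is the state matching the new tracked value after reading a.
δ(p1, n) = p2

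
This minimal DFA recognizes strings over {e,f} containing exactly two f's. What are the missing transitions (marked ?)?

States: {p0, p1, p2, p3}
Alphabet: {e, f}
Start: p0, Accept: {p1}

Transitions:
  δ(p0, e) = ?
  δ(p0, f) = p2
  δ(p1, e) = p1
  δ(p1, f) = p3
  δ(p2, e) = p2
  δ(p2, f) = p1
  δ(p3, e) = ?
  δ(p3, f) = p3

From the language and accept set, identify what each state tracks — p0: zero f's; p1: two f's; p2: one f; p3: ≥ three f's (dead).
Each missing δ(q, a) is the state matching the new tracked value after reading a.
δ(p0, e) = p0; δ(p3, e) = p3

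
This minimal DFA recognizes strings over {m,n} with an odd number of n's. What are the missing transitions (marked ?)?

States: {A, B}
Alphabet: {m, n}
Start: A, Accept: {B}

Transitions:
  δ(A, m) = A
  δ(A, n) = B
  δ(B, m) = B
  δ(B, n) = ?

From the language and accept set, identify what each state tracks — A: even number of n's so far; B: odd number of n's so far.
Each missing δ(q, a) is the state matching the new tracked value after reading a.
δ(B, n) = A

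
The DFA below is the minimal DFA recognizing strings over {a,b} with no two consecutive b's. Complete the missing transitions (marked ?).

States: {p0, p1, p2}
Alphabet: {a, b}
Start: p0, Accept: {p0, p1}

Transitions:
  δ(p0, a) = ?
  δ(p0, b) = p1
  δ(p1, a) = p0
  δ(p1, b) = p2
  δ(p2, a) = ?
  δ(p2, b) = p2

From the language and accept set, identify what each state tracks — p0: last symbol not b (ok); p1: last symbol b (ok); p2: saw bb (dead).
Each missing δ(q, a) is the state matching the new tracked value after reading a.
δ(p0, a) = p0; δ(p2, a) = p2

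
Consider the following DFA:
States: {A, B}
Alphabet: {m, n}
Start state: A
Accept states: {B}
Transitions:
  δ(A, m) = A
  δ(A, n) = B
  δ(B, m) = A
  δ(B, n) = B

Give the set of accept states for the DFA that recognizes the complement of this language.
Complement accept states = All states \ Original accept states
= {A, B} \ {B}
{A}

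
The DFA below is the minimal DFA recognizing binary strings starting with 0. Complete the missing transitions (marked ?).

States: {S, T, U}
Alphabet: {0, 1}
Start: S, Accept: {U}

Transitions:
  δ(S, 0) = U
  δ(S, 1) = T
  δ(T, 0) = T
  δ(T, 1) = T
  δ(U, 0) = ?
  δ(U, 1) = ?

From the language and accept set, identify what each state tracks — S: no input read; T: started with 1 (dead); U: started with 0.
Each missing δ(q, a) is the state matching the new tracked value after reading a.
δ(U, 0) = U; δ(U, 1) = U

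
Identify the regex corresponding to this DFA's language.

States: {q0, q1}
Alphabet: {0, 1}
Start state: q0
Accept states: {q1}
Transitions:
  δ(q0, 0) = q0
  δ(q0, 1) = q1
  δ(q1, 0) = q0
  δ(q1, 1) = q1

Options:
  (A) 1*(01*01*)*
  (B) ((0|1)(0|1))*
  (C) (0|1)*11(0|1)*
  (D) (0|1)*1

Check each option against the DFA on short strings; one disagreement eliminates an option:
  (A) 1*(01*01*)*: on ε the DFA stays in q0 and rejects (q0 ∉ Accept), but the regex matches it → eliminate
  (B) ((0|1)(0|1))*: on ε the DFA stays in q0 and rejects (q0 ∉ Accept), but the regex matches it → eliminate
  (C) (0|1)*11(0|1)*: on '1' the DFA goes q0 → q1 and accepts (q1 ∈ Accept), but the regex does not match it → eliminate
  (D) (0|1)*1: agrees with the DFA on every string of length ≤ 6
Only (D) is consistent with the DFA.
(D) (0|1)*1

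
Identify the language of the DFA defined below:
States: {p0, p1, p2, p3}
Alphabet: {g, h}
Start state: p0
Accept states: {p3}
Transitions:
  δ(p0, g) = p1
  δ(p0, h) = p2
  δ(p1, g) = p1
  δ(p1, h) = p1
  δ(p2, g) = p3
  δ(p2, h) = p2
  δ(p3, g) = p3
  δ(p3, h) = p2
Testing a few strings:
  'hhh' → reject
  'hhgg' → accept
  'ghh' → reject
  'hhhh' → reject
State roles: p0=no input read; p1=started with g (dead); p2=started with h, last symbol h; p3=started with h, last symbol g
All strings over {g,h} that start with h and end with g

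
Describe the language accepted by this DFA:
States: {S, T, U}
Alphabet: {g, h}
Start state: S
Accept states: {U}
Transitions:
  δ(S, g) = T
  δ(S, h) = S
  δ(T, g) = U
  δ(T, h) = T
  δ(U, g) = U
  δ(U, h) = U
Testing a few strings:
  'ghgh' → accept
  'g' → reject
  'hgh' → reject
  'hghg' → accept
State roles: S=zero g's seen; T=one g seen; U=≥ two g's seen
All strings over {g,h} containing at least two g's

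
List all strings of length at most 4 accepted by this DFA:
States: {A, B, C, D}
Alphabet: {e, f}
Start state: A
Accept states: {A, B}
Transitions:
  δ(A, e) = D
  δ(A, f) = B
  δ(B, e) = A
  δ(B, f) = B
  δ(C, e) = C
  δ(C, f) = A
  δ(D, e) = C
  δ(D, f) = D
ε, f, fe, ff, eef, fef, ffe, fff, eeef, eeff, efef, fefe, feff, ffef, fffe, ffff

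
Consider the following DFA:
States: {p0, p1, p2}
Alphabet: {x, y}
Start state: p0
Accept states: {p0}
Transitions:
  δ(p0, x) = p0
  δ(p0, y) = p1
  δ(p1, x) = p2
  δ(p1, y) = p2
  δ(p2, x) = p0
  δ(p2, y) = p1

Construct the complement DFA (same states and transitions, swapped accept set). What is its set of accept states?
Complement accept states = All states \ Original accept states
= {p0, p1, p2} \ {p0}
{p1, p2}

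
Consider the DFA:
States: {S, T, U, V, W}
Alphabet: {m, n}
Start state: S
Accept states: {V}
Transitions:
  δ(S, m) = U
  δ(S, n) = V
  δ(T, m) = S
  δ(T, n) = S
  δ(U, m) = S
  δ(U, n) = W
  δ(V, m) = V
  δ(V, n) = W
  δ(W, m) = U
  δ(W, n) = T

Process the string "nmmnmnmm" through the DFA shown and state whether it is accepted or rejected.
Processing string "nmmnmnmm":
  S --n--> V
  V --m--> V
  V --m--> V
  V --n--> W
  W --m--> U
  U --n--> W
  W --m--> U
  U --m--> S
Final state: S
Accept states: {V}
No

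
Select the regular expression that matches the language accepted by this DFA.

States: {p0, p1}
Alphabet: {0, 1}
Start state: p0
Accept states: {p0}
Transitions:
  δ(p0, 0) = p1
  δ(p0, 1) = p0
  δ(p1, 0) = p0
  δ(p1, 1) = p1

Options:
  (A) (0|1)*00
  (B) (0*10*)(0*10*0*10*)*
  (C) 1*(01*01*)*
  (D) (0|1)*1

Check each option against the DFA on short strings; one disagreement eliminates an option:
  (A) (0|1)*00: on ε the DFA stays in p0 and accepts (p0 ∈ Accept), but the regex does not match it → eliminate
  (B) (0*10*)(0*10*0*10*)*: on ε the DFA stays in p0 and accepts (p0 ∈ Accept), but the regex does not match it → eliminate
  (C) 1*(01*01*)*: agrees with the DFA on every string of length ≤ 6
  (D) (0|1)*1: on ε the DFA stays in p0 and accepts (p0 ∈ Accept), but the regex does not match it → eliminate
Only (C) is consistent with the DFA.
(C) 1*(01*01*)*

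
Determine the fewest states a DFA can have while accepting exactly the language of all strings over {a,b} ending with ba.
By Myhill–Nerode, count the distinguishable equivalence classes: 3 classes — one per longest suffix of the input that is a prefix of 'ba' (lengths 0 through 2); only the length-2 class is accepting.
3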